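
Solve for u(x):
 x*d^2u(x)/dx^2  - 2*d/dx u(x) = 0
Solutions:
 u(x) = C1 + C2*x^3


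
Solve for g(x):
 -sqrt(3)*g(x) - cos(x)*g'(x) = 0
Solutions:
 g(x) = C1*(sin(x) - 1)^(sqrt(3)/2)/(sin(x) + 1)^(sqrt(3)/2)


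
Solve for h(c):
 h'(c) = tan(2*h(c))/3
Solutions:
 h(c) = -asin(C1*exp(2*c/3))/2 + pi/2
 h(c) = asin(C1*exp(2*c/3))/2


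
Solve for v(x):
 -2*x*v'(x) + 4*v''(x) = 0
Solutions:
 v(x) = C1 + C2*erfi(x/2)


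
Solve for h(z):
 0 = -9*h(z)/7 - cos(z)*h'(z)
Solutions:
 h(z) = C1*(sin(z) - 1)^(9/14)/(sin(z) + 1)^(9/14)


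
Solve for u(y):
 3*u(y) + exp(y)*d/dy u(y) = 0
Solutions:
 u(y) = C1*exp(3*exp(-y))


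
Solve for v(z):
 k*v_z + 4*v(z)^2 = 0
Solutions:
 v(z) = k/(C1*k + 4*z)


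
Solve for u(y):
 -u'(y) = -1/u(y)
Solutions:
 u(y) = -sqrt(C1 + 2*y)
 u(y) = sqrt(C1 + 2*y)


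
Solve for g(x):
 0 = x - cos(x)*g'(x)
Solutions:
 g(x) = C1 + Integral(x/cos(x), x)


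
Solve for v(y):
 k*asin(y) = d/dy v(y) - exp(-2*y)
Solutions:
 v(y) = C1 + k*y*asin(y) + k*sqrt(1 - y^2) - exp(-2*y)/2


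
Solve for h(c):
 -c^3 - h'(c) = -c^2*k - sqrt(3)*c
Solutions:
 h(c) = C1 - c^4/4 + c^3*k/3 + sqrt(3)*c^2/2


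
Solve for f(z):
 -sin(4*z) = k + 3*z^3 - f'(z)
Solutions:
 f(z) = C1 + k*z + 3*z^4/4 - cos(4*z)/4


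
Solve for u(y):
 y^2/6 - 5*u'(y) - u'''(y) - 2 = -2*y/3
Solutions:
 u(y) = C1 + C2*sin(sqrt(5)*y) + C3*cos(sqrt(5)*y) + y^3/90 + y^2/15 - 31*y/75


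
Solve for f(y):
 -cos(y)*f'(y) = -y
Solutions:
 f(y) = C1 + Integral(y/cos(y), y)


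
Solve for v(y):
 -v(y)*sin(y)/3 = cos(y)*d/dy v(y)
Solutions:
 v(y) = C1*cos(y)^(1/3)


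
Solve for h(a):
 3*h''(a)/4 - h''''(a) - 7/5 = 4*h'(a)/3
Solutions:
 h(a) = C1 + C2*exp(3^(1/3)*a*(3/(sqrt(247)/8 + 2)^(1/3) + 4*3^(1/3)*(sqrt(247)/8 + 2)^(1/3))/24)*sin(sqrt(3)*a*(-4*(9*sqrt(247)/8 + 18)^(1/3) + 9/(9*sqrt(247)/8 + 18)^(1/3))/24) + C3*exp(3^(1/3)*a*(3/(sqrt(247)/8 + 2)^(1/3) + 4*3^(1/3)*(sqrt(247)/8 + 2)^(1/3))/24)*cos(sqrt(3)*a*(-4*(9*sqrt(247)/8 + 18)^(1/3) + 9/(9*sqrt(247)/8 + 18)^(1/3))/24) + C4*exp(-3^(1/3)*a*(3/(sqrt(247)/8 + 2)^(1/3) + 4*3^(1/3)*(sqrt(247)/8 + 2)^(1/3))/12) - 21*a/20


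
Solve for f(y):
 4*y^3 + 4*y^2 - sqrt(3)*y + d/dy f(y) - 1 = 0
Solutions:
 f(y) = C1 - y^4 - 4*y^3/3 + sqrt(3)*y^2/2 + y


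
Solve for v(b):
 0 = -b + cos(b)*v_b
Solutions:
 v(b) = C1 + Integral(b/cos(b), b)


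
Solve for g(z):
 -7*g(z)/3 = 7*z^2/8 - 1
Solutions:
 g(z) = 3/7 - 3*z^2/8


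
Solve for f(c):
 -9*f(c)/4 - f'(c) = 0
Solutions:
 f(c) = C1*exp(-9*c/4)


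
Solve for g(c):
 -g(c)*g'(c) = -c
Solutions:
 g(c) = -sqrt(C1 + c^2)
 g(c) = sqrt(C1 + c^2)


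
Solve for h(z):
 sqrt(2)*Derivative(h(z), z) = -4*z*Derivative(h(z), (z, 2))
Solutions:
 h(z) = C1 + C2*z^(1 - sqrt(2)/4)


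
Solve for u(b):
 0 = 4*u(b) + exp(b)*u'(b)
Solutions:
 u(b) = C1*exp(4*exp(-b))


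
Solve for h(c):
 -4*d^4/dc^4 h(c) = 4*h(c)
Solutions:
 h(c) = (C1*sin(sqrt(2)*c/2) + C2*cos(sqrt(2)*c/2))*exp(-sqrt(2)*c/2) + (C3*sin(sqrt(2)*c/2) + C4*cos(sqrt(2)*c/2))*exp(sqrt(2)*c/2)


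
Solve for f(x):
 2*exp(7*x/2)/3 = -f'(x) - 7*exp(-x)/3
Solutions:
 f(x) = C1 - 4*exp(7*x/2)/21 + 7*exp(-x)/3


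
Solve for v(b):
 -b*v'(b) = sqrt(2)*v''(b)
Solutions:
 v(b) = C1 + C2*erf(2^(1/4)*b/2)


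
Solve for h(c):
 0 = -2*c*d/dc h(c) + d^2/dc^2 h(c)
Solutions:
 h(c) = C1 + C2*erfi(c)


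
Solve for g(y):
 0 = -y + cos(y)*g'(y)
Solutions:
 g(y) = C1 + Integral(y/cos(y), y)


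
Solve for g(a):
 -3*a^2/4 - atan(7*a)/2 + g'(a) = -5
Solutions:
 g(a) = C1 + a^3/4 + a*atan(7*a)/2 - 5*a - log(49*a^2 + 1)/28


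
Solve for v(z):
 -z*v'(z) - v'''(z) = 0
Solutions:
 v(z) = C1 + Integral(C2*airyai(-z) + C3*airybi(-z), z)


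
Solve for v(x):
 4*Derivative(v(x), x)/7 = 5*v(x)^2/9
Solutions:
 v(x) = -36/(C1 + 35*x)


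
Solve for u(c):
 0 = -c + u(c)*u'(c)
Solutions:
 u(c) = -sqrt(C1 + c^2)
 u(c) = sqrt(C1 + c^2)


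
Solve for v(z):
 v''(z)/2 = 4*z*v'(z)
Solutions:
 v(z) = C1 + C2*erfi(2*z)


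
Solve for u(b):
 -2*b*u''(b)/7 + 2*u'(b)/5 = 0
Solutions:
 u(b) = C1 + C2*b^(12/5)


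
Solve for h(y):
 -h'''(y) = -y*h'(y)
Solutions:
 h(y) = C1 + Integral(C2*airyai(y) + C3*airybi(y), y)


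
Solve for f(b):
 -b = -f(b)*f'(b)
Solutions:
 f(b) = -sqrt(C1 + b^2)
 f(b) = sqrt(C1 + b^2)


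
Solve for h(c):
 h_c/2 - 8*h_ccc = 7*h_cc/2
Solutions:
 h(c) = C1 + C2*exp(c*(-7 + sqrt(113))/32) + C3*exp(-c*(7 + sqrt(113))/32)


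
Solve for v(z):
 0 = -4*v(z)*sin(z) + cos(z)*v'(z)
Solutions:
 v(z) = C1/cos(z)^4


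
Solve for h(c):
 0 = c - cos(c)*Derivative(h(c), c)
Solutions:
 h(c) = C1 + Integral(c/cos(c), c)


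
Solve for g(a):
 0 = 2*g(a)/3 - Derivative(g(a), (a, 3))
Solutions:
 g(a) = C3*exp(2^(1/3)*3^(2/3)*a/3) + (C1*sin(2^(1/3)*3^(1/6)*a/2) + C2*cos(2^(1/3)*3^(1/6)*a/2))*exp(-2^(1/3)*3^(2/3)*a/6)


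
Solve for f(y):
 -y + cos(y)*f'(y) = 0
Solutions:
 f(y) = C1 + Integral(y/cos(y), y)


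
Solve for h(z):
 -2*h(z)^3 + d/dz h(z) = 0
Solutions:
 h(z) = -sqrt(2)*sqrt(-1/(C1 + 2*z))/2
 h(z) = sqrt(2)*sqrt(-1/(C1 + 2*z))/2


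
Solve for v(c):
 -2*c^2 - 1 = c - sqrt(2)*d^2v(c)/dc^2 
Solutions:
 v(c) = C1 + C2*c + sqrt(2)*c^4/12 + sqrt(2)*c^3/12 + sqrt(2)*c^2/4


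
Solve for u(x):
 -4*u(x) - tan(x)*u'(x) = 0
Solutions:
 u(x) = C1/sin(x)^4


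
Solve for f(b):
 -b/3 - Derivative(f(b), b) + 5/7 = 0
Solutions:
 f(b) = C1 - b^2/6 + 5*b/7


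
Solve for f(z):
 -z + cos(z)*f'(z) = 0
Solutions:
 f(z) = C1 + Integral(z/cos(z), z)


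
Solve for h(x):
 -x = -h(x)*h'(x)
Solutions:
 h(x) = -sqrt(C1 + x^2)
 h(x) = sqrt(C1 + x^2)


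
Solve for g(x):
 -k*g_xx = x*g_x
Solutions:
 g(x) = C1 + C2*sqrt(k)*erf(sqrt(2)*x*sqrt(1/k)/2)


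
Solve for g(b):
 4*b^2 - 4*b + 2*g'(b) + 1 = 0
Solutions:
 g(b) = C1 - 2*b^3/3 + b^2 - b/2


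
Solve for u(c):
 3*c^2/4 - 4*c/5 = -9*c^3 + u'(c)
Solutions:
 u(c) = C1 + 9*c^4/4 + c^3/4 - 2*c^2/5


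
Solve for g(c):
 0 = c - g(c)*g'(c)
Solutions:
 g(c) = -sqrt(C1 + c^2)
 g(c) = sqrt(C1 + c^2)


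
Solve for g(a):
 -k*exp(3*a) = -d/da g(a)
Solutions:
 g(a) = C1 + k*exp(3*a)/3


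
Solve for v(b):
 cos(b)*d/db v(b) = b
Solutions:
 v(b) = C1 + Integral(b/cos(b), b)


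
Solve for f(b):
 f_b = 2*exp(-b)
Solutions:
 f(b) = C1 - 2*exp(-b)


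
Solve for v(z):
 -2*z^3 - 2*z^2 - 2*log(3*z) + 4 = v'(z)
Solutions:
 v(z) = C1 - z^4/2 - 2*z^3/3 - 2*z*log(z) - z*log(9) + 6*z


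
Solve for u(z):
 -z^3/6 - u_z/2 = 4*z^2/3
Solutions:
 u(z) = C1 - z^4/12 - 8*z^3/9


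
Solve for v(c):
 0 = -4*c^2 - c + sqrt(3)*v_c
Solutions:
 v(c) = C1 + 4*sqrt(3)*c^3/9 + sqrt(3)*c^2/6


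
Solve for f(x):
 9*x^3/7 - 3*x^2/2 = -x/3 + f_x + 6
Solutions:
 f(x) = C1 + 9*x^4/28 - x^3/2 + x^2/6 - 6*x


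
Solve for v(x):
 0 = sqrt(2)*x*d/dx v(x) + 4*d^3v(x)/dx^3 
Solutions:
 v(x) = C1 + Integral(C2*airyai(-sqrt(2)*x/2) + C3*airybi(-sqrt(2)*x/2), x)


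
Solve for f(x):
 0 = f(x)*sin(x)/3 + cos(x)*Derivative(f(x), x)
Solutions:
 f(x) = C1*cos(x)^(1/3)


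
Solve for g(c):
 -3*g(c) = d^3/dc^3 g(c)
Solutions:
 g(c) = C3*exp(-3^(1/3)*c) + (C1*sin(3^(5/6)*c/2) + C2*cos(3^(5/6)*c/2))*exp(3^(1/3)*c/2)


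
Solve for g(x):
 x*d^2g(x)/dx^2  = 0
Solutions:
 g(x) = C1 + C2*x


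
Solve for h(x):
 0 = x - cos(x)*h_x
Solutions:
 h(x) = C1 + Integral(x/cos(x), x)


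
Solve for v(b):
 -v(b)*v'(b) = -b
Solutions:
 v(b) = -sqrt(C1 + b^2)
 v(b) = sqrt(C1 + b^2)


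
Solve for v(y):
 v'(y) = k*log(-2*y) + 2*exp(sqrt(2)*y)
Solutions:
 v(y) = C1 + k*y*log(-y) + k*y*(-1 + log(2)) + sqrt(2)*exp(sqrt(2)*y)


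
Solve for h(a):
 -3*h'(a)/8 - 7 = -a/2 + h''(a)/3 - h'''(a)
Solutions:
 h(a) = C1 + C2*exp(a*(2 - sqrt(58))/12) + C3*exp(a*(2 + sqrt(58))/12) + 2*a^2/3 - 536*a/27


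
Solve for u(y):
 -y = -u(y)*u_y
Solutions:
 u(y) = -sqrt(C1 + y^2)
 u(y) = sqrt(C1 + y^2)


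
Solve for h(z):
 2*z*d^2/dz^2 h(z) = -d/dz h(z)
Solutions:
 h(z) = C1 + C2*sqrt(z)


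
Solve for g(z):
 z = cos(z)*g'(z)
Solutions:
 g(z) = C1 + Integral(z/cos(z), z)


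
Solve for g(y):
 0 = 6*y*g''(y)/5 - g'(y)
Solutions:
 g(y) = C1 + C2*y^(11/6)


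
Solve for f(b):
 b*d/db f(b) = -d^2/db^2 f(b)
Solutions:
 f(b) = C1 + C2*erf(sqrt(2)*b/2)


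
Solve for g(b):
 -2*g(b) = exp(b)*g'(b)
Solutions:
 g(b) = C1*exp(2*exp(-b))


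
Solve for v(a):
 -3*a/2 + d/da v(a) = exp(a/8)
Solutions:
 v(a) = C1 + 3*a^2/4 + 8*exp(a/8)


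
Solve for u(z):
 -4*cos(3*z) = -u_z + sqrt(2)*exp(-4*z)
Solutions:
 u(z) = C1 + 4*sin(3*z)/3 - sqrt(2)*exp(-4*z)/4


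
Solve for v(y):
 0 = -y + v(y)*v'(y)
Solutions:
 v(y) = -sqrt(C1 + y^2)
 v(y) = sqrt(C1 + y^2)


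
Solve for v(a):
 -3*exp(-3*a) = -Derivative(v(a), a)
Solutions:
 v(a) = C1 - exp(-3*a)


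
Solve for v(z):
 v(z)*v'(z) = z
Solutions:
 v(z) = -sqrt(C1 + z^2)
 v(z) = sqrt(C1 + z^2)


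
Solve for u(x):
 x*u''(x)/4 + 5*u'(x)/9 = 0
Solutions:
 u(x) = C1 + C2/x^(11/9)


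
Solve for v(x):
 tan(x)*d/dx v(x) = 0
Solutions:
 v(x) = C1


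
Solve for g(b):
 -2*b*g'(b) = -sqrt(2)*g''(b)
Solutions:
 g(b) = C1 + C2*erfi(2^(3/4)*b/2)


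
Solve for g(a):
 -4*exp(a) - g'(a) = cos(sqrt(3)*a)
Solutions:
 g(a) = C1 - 4*exp(a) - sqrt(3)*sin(sqrt(3)*a)/3


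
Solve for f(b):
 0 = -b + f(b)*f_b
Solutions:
 f(b) = -sqrt(C1 + b^2)
 f(b) = sqrt(C1 + b^2)


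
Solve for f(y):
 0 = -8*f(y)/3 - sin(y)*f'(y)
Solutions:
 f(y) = C1*(cos(y) + 1)^(4/3)/(cos(y) - 1)^(4/3)


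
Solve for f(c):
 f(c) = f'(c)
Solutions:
 f(c) = C1*exp(c)


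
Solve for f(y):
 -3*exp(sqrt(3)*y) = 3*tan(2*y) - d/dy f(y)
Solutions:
 f(y) = C1 + sqrt(3)*exp(sqrt(3)*y) - 3*log(cos(2*y))/2


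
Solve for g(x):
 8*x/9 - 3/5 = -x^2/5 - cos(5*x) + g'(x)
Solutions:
 g(x) = C1 + x^3/15 + 4*x^2/9 - 3*x/5 + sin(5*x)/5


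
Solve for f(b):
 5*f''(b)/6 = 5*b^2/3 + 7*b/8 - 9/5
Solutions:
 f(b) = C1 + C2*b + b^4/6 + 7*b^3/40 - 27*b^2/25


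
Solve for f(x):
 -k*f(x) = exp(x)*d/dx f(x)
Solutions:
 f(x) = C1*exp(k*exp(-x))


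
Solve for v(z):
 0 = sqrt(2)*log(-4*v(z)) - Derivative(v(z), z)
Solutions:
 -sqrt(2)*Integral(1/(log(-_y) + 2*log(2)), (_y, v(z)))/2 = C1 - z


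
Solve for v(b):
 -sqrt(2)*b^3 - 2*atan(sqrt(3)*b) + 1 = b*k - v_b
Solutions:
 v(b) = C1 + sqrt(2)*b^4/4 + b^2*k/2 + 2*b*atan(sqrt(3)*b) - b - sqrt(3)*log(3*b^2 + 1)/3


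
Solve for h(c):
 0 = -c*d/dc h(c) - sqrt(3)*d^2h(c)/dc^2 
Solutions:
 h(c) = C1 + C2*erf(sqrt(2)*3^(3/4)*c/6)


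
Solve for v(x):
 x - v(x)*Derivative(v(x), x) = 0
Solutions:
 v(x) = -sqrt(C1 + x^2)
 v(x) = sqrt(C1 + x^2)


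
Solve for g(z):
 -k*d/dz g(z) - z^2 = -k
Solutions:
 g(z) = C1 + z - z^3/(3*k)


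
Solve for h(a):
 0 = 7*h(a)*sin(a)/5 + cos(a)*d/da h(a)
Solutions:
 h(a) = C1*cos(a)^(7/5)


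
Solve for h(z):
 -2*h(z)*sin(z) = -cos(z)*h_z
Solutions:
 h(z) = C1/cos(z)^2


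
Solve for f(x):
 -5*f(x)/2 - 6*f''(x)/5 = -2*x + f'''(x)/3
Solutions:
 f(x) = C1*exp(x*(-24 + 24*6^(2/3)/(25*sqrt(1201) + 913)^(1/3) + 6^(1/3)*(25*sqrt(1201) + 913)^(1/3))/20)*sin(2^(1/3)*3^(1/6)*x*(-3^(2/3)*(25*sqrt(1201) + 913)^(1/3) + 72*2^(1/3)/(25*sqrt(1201) + 913)^(1/3))/20) + C2*exp(x*(-24 + 24*6^(2/3)/(25*sqrt(1201) + 913)^(1/3) + 6^(1/3)*(25*sqrt(1201) + 913)^(1/3))/20)*cos(2^(1/3)*3^(1/6)*x*(-3^(2/3)*(25*sqrt(1201) + 913)^(1/3) + 72*2^(1/3)/(25*sqrt(1201) + 913)^(1/3))/20) + C3*exp(-x*(24*6^(2/3)/(25*sqrt(1201) + 913)^(1/3) + 12 + 6^(1/3)*(25*sqrt(1201) + 913)^(1/3))/10) + 4*x/5


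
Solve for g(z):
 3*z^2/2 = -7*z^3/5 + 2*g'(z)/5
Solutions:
 g(z) = C1 + 7*z^4/8 + 5*z^3/4


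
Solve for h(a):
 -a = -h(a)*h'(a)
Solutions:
 h(a) = -sqrt(C1 + a^2)
 h(a) = sqrt(C1 + a^2)


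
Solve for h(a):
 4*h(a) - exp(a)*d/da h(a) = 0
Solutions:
 h(a) = C1*exp(-4*exp(-a))


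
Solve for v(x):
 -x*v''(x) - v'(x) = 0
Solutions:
 v(x) = C1 + C2*log(x)


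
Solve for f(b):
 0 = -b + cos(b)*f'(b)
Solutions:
 f(b) = C1 + Integral(b/cos(b), b)


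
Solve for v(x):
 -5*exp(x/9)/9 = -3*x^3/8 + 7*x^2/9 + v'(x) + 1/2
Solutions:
 v(x) = C1 + 3*x^4/32 - 7*x^3/27 - x/2 - 5*exp(x/9)


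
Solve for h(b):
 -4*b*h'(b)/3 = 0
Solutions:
 h(b) = C1


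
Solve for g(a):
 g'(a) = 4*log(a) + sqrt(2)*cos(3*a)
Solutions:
 g(a) = C1 + 4*a*log(a) - 4*a + sqrt(2)*sin(3*a)/3


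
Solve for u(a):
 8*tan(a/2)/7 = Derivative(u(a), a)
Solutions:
 u(a) = C1 - 16*log(cos(a/2))/7


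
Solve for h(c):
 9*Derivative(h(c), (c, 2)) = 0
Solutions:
 h(c) = C1 + C2*c


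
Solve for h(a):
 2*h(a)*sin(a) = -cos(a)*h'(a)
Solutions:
 h(a) = C1*cos(a)^2


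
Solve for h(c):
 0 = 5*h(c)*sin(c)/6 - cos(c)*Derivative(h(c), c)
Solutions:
 h(c) = C1/cos(c)^(5/6)


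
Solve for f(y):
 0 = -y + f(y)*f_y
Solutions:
 f(y) = -sqrt(C1 + y^2)
 f(y) = sqrt(C1 + y^2)


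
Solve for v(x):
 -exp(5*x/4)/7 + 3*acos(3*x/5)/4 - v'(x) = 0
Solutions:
 v(x) = C1 + 3*x*acos(3*x/5)/4 - sqrt(25 - 9*x^2)/4 - 4*exp(5*x/4)/35


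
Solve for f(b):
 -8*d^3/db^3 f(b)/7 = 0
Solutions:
 f(b) = C1 + C2*b + C3*b^2


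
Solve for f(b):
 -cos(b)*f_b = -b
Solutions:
 f(b) = C1 + Integral(b/cos(b), b)


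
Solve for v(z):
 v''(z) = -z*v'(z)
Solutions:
 v(z) = C1 + C2*erf(sqrt(2)*z/2)


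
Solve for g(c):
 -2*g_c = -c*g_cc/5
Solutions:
 g(c) = C1 + C2*c^11


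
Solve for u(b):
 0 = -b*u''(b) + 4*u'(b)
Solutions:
 u(b) = C1 + C2*b^5


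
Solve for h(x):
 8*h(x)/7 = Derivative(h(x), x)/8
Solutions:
 h(x) = C1*exp(64*x/7)


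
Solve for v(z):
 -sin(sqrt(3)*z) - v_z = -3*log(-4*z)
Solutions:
 v(z) = C1 + 3*z*log(-z) - 3*z + 6*z*log(2) + sqrt(3)*cos(sqrt(3)*z)/3


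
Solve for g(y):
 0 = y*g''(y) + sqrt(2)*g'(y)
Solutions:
 g(y) = C1 + C2*y^(1 - sqrt(2))


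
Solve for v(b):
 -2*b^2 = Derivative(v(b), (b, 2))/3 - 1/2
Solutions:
 v(b) = C1 + C2*b - b^4/2 + 3*b^2/4


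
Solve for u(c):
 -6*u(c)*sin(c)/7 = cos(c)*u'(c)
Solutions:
 u(c) = C1*cos(c)^(6/7)


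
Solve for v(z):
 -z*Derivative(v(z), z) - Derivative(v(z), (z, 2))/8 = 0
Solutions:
 v(z) = C1 + C2*erf(2*z)


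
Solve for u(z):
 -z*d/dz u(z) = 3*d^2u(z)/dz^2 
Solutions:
 u(z) = C1 + C2*erf(sqrt(6)*z/6)


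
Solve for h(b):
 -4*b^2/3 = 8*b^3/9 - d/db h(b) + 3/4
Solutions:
 h(b) = C1 + 2*b^4/9 + 4*b^3/9 + 3*b/4


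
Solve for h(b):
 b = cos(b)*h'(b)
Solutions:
 h(b) = C1 + Integral(b/cos(b), b)


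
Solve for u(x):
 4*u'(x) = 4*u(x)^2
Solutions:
 u(x) = -1/(C1 + x)


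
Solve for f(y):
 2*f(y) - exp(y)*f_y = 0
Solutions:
 f(y) = C1*exp(-2*exp(-y))


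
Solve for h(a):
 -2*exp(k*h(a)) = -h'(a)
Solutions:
 h(a) = Piecewise((log(-1/(C1*k + 2*a*k))/k, Ne(k, 0)), (nan, True))
 h(a) = Piecewise((C1 + 2*a, Eq(k, 0)), (nan, True))


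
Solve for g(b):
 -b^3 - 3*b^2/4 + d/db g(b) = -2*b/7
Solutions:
 g(b) = C1 + b^4/4 + b^3/4 - b^2/7


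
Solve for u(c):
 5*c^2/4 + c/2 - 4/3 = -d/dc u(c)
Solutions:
 u(c) = C1 - 5*c^3/12 - c^2/4 + 4*c/3


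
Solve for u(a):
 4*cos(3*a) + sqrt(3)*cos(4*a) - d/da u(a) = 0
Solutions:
 u(a) = C1 + 4*sin(3*a)/3 + sqrt(3)*sin(4*a)/4


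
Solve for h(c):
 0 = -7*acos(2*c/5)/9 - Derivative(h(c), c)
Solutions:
 h(c) = C1 - 7*c*acos(2*c/5)/9 + 7*sqrt(25 - 4*c^2)/18


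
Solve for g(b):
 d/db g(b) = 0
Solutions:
 g(b) = C1


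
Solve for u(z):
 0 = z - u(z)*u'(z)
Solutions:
 u(z) = -sqrt(C1 + z^2)
 u(z) = sqrt(C1 + z^2)


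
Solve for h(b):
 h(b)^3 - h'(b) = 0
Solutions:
 h(b) = -sqrt(2)*sqrt(-1/(C1 + b))/2
 h(b) = sqrt(2)*sqrt(-1/(C1 + b))/2


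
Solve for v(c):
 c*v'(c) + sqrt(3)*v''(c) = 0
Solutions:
 v(c) = C1 + C2*erf(sqrt(2)*3^(3/4)*c/6)


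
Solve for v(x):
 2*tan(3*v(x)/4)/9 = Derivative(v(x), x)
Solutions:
 v(x) = -4*asin(C1*exp(x/6))/3 + 4*pi/3
 v(x) = 4*asin(C1*exp(x/6))/3


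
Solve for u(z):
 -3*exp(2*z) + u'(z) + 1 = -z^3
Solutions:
 u(z) = C1 - z^4/4 - z + 3*exp(2*z)/2


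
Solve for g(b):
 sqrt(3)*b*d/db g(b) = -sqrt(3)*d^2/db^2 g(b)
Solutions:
 g(b) = C1 + C2*erf(sqrt(2)*b/2)


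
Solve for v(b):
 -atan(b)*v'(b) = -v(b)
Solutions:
 v(b) = C1*exp(Integral(1/atan(b), b))


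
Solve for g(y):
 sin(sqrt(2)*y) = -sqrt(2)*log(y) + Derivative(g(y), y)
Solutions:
 g(y) = C1 + sqrt(2)*y*(log(y) - 1) - sqrt(2)*cos(sqrt(2)*y)/2


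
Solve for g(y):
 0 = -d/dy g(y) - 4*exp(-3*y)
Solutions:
 g(y) = C1 + 4*exp(-3*y)/3


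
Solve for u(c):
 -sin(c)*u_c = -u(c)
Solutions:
 u(c) = C1*sqrt(cos(c) - 1)/sqrt(cos(c) + 1)


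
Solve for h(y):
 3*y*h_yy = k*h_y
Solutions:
 h(y) = C1 + y^(re(k)/3 + 1)*(C2*sin(log(y)*Abs(im(k))/3) + C3*cos(log(y)*im(k)/3))


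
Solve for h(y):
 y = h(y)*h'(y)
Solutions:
 h(y) = -sqrt(C1 + y^2)
 h(y) = sqrt(C1 + y^2)


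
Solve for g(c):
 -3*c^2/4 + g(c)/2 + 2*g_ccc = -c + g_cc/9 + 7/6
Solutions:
 g(c) = C1*exp(c*((81*sqrt(59043) + 19682)^(-1/3) + 2 + (81*sqrt(59043) + 19682)^(1/3))/108)*sin(sqrt(3)*c*(-(81*sqrt(59043) + 19682)^(1/3) + (81*sqrt(59043) + 19682)^(-1/3))/108) + C2*exp(c*((81*sqrt(59043) + 19682)^(-1/3) + 2 + (81*sqrt(59043) + 19682)^(1/3))/108)*cos(sqrt(3)*c*(-(81*sqrt(59043) + 19682)^(1/3) + (81*sqrt(59043) + 19682)^(-1/3))/108) + C3*exp(c*(-(81*sqrt(59043) + 19682)^(1/3) - 1/(81*sqrt(59043) + 19682)^(1/3) + 1)/54) + 3*c^2/2 - 2*c + 3


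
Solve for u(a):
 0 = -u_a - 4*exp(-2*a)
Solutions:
 u(a) = C1 + 2*exp(-2*a)


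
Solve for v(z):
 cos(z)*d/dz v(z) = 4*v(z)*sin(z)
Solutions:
 v(z) = C1/cos(z)^4


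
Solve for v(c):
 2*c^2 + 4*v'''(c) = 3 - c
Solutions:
 v(c) = C1 + C2*c + C3*c^2 - c^5/120 - c^4/96 + c^3/8


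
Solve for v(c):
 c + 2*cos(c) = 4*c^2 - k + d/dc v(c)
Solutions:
 v(c) = C1 - 4*c^3/3 + c^2/2 + c*k + 2*sin(c)


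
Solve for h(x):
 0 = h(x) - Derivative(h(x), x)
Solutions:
 h(x) = C1*exp(x)


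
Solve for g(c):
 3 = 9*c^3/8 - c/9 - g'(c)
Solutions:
 g(c) = C1 + 9*c^4/32 - c^2/18 - 3*c


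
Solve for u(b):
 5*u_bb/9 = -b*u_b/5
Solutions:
 u(b) = C1 + C2*erf(3*sqrt(2)*b/10)


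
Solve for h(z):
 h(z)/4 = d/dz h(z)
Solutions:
 h(z) = C1*exp(z/4)


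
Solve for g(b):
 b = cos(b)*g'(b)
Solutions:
 g(b) = C1 + Integral(b/cos(b), b)


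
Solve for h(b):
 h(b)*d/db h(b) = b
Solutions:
 h(b) = -sqrt(C1 + b^2)
 h(b) = sqrt(C1 + b^2)


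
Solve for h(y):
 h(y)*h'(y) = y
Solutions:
 h(y) = -sqrt(C1 + y^2)
 h(y) = sqrt(C1 + y^2)


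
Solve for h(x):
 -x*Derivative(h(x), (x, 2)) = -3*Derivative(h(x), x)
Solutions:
 h(x) = C1 + C2*x^4


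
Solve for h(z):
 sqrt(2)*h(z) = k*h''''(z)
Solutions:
 h(z) = C1*exp(-2^(1/8)*z*(1/k)^(1/4)) + C2*exp(2^(1/8)*z*(1/k)^(1/4)) + C3*exp(-2^(1/8)*I*z*(1/k)^(1/4)) + C4*exp(2^(1/8)*I*z*(1/k)^(1/4))


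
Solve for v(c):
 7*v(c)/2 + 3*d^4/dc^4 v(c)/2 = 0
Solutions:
 v(c) = (C1*sin(sqrt(2)*3^(3/4)*7^(1/4)*c/6) + C2*cos(sqrt(2)*3^(3/4)*7^(1/4)*c/6))*exp(-sqrt(2)*3^(3/4)*7^(1/4)*c/6) + (C3*sin(sqrt(2)*3^(3/4)*7^(1/4)*c/6) + C4*cos(sqrt(2)*3^(3/4)*7^(1/4)*c/6))*exp(sqrt(2)*3^(3/4)*7^(1/4)*c/6)


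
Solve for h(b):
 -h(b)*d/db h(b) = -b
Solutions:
 h(b) = -sqrt(C1 + b^2)
 h(b) = sqrt(C1 + b^2)


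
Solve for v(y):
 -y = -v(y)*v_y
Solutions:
 v(y) = -sqrt(C1 + y^2)
 v(y) = sqrt(C1 + y^2)


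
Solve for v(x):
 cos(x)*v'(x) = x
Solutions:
 v(x) = C1 + Integral(x/cos(x), x)


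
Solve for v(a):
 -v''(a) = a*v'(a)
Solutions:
 v(a) = C1 + C2*erf(sqrt(2)*a/2)


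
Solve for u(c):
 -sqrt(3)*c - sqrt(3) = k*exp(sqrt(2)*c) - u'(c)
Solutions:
 u(c) = C1 + sqrt(3)*c^2/2 + sqrt(3)*c + sqrt(2)*k*exp(sqrt(2)*c)/2


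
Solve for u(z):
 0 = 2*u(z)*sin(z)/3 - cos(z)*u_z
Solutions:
 u(z) = C1/cos(z)^(2/3)


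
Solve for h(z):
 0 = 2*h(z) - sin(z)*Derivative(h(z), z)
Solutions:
 h(z) = C1*(cos(z) - 1)/(cos(z) + 1)


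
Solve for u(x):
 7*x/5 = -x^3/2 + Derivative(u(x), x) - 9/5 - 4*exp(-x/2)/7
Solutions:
 u(x) = C1 + x^4/8 + 7*x^2/10 + 9*x/5 - 8*exp(-x/2)/7


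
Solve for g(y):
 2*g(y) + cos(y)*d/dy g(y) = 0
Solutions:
 g(y) = C1*(sin(y) - 1)/(sin(y) + 1)


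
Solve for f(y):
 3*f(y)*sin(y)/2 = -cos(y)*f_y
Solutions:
 f(y) = C1*cos(y)^(3/2)


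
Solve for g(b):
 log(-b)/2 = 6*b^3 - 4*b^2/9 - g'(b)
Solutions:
 g(b) = C1 + 3*b^4/2 - 4*b^3/27 - b*log(-b)/2 + b/2


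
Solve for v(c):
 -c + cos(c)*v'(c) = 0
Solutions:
 v(c) = C1 + Integral(c/cos(c), c)


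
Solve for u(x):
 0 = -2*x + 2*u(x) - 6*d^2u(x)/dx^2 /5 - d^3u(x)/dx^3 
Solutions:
 u(x) = C1*exp(-x*(4/(5*sqrt(545) + 117)^(1/3) + 4 + (5*sqrt(545) + 117)^(1/3))/10)*sin(sqrt(3)*x*(-(5*sqrt(545) + 117)^(1/3) + 4/(5*sqrt(545) + 117)^(1/3))/10) + C2*exp(-x*(4/(5*sqrt(545) + 117)^(1/3) + 4 + (5*sqrt(545) + 117)^(1/3))/10)*cos(sqrt(3)*x*(-(5*sqrt(545) + 117)^(1/3) + 4/(5*sqrt(545) + 117)^(1/3))/10) + C3*exp(x*(-2 + 4/(5*sqrt(545) + 117)^(1/3) + (5*sqrt(545) + 117)^(1/3))/5) + x


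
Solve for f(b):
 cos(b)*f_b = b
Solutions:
 f(b) = C1 + Integral(b/cos(b), b)


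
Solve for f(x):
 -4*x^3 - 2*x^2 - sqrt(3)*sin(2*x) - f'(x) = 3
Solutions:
 f(x) = C1 - x^4 - 2*x^3/3 - 3*x + sqrt(3)*cos(2*x)/2


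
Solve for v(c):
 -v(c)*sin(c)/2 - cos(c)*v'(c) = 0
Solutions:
 v(c) = C1*sqrt(cos(c))


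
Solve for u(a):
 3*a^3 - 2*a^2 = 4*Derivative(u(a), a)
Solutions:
 u(a) = C1 + 3*a^4/16 - a^3/6


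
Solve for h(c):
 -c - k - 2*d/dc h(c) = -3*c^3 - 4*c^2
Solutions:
 h(c) = C1 + 3*c^4/8 + 2*c^3/3 - c^2/4 - c*k/2


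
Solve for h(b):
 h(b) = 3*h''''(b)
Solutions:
 h(b) = C1*exp(-3^(3/4)*b/3) + C2*exp(3^(3/4)*b/3) + C3*sin(3^(3/4)*b/3) + C4*cos(3^(3/4)*b/3)


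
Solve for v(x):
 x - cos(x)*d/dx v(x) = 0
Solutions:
 v(x) = C1 + Integral(x/cos(x), x)


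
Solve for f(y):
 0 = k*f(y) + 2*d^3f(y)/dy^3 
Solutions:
 f(y) = C1*exp(2^(2/3)*y*(-k)^(1/3)/2) + C2*exp(2^(2/3)*y*(-k)^(1/3)*(-1 + sqrt(3)*I)/4) + C3*exp(-2^(2/3)*y*(-k)^(1/3)*(1 + sqrt(3)*I)/4)


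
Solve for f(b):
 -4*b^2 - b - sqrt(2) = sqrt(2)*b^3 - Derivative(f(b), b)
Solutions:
 f(b) = C1 + sqrt(2)*b^4/4 + 4*b^3/3 + b^2/2 + sqrt(2)*b


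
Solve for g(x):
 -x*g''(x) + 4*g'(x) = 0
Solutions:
 g(x) = C1 + C2*x^5


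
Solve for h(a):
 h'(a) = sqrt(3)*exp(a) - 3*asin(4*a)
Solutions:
 h(a) = C1 - 3*a*asin(4*a) - 3*sqrt(1 - 16*a^2)/4 + sqrt(3)*exp(a)


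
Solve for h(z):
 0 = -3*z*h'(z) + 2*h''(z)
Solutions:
 h(z) = C1 + C2*erfi(sqrt(3)*z/2)


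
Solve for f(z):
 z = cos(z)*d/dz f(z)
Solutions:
 f(z) = C1 + Integral(z/cos(z), z)


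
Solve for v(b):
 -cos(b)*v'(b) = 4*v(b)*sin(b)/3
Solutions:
 v(b) = C1*cos(b)^(4/3)


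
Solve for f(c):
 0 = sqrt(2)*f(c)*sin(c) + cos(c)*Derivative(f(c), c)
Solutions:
 f(c) = C1*cos(c)^(sqrt(2))


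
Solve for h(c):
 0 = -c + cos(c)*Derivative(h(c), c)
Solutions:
 h(c) = C1 + Integral(c/cos(c), c)


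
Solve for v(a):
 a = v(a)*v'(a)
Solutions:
 v(a) = -sqrt(C1 + a^2)
 v(a) = sqrt(C1 + a^2)


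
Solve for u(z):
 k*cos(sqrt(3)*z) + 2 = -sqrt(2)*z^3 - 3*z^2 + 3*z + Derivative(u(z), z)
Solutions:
 u(z) = C1 + sqrt(3)*k*sin(sqrt(3)*z)/3 + sqrt(2)*z^4/4 + z^3 - 3*z^2/2 + 2*z


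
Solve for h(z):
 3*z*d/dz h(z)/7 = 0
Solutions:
 h(z) = C1


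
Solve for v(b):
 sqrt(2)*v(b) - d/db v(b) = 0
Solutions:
 v(b) = C1*exp(sqrt(2)*b)


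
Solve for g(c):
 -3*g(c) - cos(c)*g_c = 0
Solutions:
 g(c) = C1*(sin(c) - 1)^(3/2)/(sin(c) + 1)^(3/2)


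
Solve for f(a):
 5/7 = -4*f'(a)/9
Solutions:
 f(a) = C1 - 45*a/28


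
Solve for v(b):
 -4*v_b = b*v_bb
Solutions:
 v(b) = C1 + C2/b^3


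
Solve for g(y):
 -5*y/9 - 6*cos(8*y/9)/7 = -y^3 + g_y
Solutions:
 g(y) = C1 + y^4/4 - 5*y^2/18 - 27*sin(8*y/9)/28


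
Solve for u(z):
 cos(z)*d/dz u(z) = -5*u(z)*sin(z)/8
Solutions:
 u(z) = C1*cos(z)^(5/8)


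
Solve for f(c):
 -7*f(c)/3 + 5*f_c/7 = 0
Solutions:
 f(c) = C1*exp(49*c/15)


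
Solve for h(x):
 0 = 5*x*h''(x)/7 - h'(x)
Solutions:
 h(x) = C1 + C2*x^(12/5)


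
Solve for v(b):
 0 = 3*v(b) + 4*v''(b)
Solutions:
 v(b) = C1*sin(sqrt(3)*b/2) + C2*cos(sqrt(3)*b/2)


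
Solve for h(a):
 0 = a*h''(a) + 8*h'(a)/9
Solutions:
 h(a) = C1 + C2*a^(1/9)


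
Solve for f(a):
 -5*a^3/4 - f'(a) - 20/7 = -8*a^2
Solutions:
 f(a) = C1 - 5*a^4/16 + 8*a^3/3 - 20*a/7


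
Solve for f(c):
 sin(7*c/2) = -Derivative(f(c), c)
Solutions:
 f(c) = C1 + 2*cos(7*c/2)/7


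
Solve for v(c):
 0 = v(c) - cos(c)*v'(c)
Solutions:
 v(c) = C1*sqrt(sin(c) + 1)/sqrt(sin(c) - 1)


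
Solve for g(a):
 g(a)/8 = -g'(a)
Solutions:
 g(a) = C1*exp(-a/8)


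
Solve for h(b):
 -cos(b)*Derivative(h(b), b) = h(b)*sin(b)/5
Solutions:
 h(b) = C1*cos(b)^(1/5)


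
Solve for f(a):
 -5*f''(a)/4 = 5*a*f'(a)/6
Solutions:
 f(a) = C1 + C2*erf(sqrt(3)*a/3)


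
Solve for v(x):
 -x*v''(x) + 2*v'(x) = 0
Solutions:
 v(x) = C1 + C2*x^3


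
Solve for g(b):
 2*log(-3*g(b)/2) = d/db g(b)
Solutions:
 -Integral(1/(log(-_y) - log(2) + log(3)), (_y, g(b)))/2 = C1 - b


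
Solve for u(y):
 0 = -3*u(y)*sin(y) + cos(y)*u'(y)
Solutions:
 u(y) = C1/cos(y)^3


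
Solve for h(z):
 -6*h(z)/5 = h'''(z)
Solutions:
 h(z) = C3*exp(-5^(2/3)*6^(1/3)*z/5) + (C1*sin(2^(1/3)*3^(5/6)*5^(2/3)*z/10) + C2*cos(2^(1/3)*3^(5/6)*5^(2/3)*z/10))*exp(5^(2/3)*6^(1/3)*z/10)


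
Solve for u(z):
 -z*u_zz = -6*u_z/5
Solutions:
 u(z) = C1 + C2*z^(11/5)


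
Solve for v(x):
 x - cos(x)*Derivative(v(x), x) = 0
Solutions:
 v(x) = C1 + Integral(x/cos(x), x)


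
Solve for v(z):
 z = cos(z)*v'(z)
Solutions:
 v(z) = C1 + Integral(z/cos(z), z)


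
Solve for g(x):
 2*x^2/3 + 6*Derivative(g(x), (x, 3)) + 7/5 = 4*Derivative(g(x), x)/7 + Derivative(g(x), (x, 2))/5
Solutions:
 g(x) = C1 + C2*exp(x*(7 - sqrt(16849))/420) + C3*exp(x*(7 + sqrt(16849))/420) + 7*x^3/18 - 49*x^2/120 + 32683*x/1200


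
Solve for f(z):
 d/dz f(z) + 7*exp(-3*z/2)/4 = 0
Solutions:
 f(z) = C1 + 7*exp(-3*z/2)/6


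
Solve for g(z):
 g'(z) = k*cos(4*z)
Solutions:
 g(z) = C1 + k*sin(4*z)/4


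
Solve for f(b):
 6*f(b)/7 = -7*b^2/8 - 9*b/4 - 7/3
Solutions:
 f(b) = -49*b^2/48 - 21*b/8 - 49/18


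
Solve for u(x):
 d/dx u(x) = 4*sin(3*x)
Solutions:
 u(x) = C1 - 4*cos(3*x)/3


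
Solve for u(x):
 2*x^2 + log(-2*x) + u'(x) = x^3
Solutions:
 u(x) = C1 + x^4/4 - 2*x^3/3 - x*log(-x) + x*(1 - log(2))


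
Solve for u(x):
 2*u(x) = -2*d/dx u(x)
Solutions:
 u(x) = C1*exp(-x)


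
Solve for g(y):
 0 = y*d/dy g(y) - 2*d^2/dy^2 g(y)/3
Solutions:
 g(y) = C1 + C2*erfi(sqrt(3)*y/2)


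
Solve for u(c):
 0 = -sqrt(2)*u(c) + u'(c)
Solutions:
 u(c) = C1*exp(sqrt(2)*c)


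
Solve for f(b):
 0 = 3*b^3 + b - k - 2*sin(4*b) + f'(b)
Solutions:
 f(b) = C1 - 3*b^4/4 - b^2/2 + b*k - cos(4*b)/2


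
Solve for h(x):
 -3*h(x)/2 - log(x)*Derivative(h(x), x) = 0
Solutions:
 h(x) = C1*exp(-3*li(x)/2)


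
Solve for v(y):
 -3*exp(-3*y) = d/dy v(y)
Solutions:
 v(y) = C1 + exp(-3*y)


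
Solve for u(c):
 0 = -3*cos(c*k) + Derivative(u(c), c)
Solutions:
 u(c) = C1 + 3*sin(c*k)/k


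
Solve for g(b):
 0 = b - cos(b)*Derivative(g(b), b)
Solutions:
 g(b) = C1 + Integral(b/cos(b), b)


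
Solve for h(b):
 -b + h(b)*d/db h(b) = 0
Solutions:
 h(b) = -sqrt(C1 + b^2)
 h(b) = sqrt(C1 + b^2)


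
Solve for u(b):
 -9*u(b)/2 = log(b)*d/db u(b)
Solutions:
 u(b) = C1*exp(-9*li(b)/2)


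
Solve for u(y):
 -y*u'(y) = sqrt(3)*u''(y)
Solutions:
 u(y) = C1 + C2*erf(sqrt(2)*3^(3/4)*y/6)


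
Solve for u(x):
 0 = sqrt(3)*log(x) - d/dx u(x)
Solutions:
 u(x) = C1 + sqrt(3)*x*log(x) - sqrt(3)*x


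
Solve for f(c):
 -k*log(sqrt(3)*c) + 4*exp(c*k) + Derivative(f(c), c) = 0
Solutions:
 f(c) = C1 + c*k*log(c) + c*k*(-1 + log(3)/2) + Piecewise((-4*exp(c*k)/k, Ne(k, 0)), (-4*c, True))


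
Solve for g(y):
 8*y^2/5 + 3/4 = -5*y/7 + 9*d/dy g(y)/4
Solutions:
 g(y) = C1 + 32*y^3/135 + 10*y^2/63 + y/3


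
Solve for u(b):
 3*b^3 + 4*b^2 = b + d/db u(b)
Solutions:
 u(b) = C1 + 3*b^4/4 + 4*b^3/3 - b^2/2


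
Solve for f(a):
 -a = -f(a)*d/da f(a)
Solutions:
 f(a) = -sqrt(C1 + a^2)
 f(a) = sqrt(C1 + a^2)


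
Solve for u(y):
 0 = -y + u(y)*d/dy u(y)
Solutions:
 u(y) = -sqrt(C1 + y^2)
 u(y) = sqrt(C1 + y^2)


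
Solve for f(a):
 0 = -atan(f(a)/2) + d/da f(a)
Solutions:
 Integral(1/atan(_y/2), (_y, f(a))) = C1 + a


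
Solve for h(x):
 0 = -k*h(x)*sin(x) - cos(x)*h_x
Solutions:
 h(x) = C1*exp(k*log(cos(x)))


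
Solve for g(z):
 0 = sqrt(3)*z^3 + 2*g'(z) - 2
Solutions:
 g(z) = C1 - sqrt(3)*z^4/8 + z


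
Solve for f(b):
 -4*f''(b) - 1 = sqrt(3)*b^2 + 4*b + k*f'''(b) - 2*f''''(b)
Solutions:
 f(b) = C1 + C2*b + C3*exp(b*(k - sqrt(k^2 + 32))/4) + C4*exp(b*(k + sqrt(k^2 + 32))/4) - sqrt(3)*b^4/48 + b^3*(sqrt(3)*k - 8)/48 + b^2*(-sqrt(3)*k^2 + 8*k - 8*sqrt(3) - 8)/64


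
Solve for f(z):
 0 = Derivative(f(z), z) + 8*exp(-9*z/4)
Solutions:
 f(z) = C1 + 32*exp(-9*z/4)/9


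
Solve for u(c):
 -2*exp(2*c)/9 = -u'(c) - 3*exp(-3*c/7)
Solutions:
 u(c) = C1 + exp(2*c)/9 + 7*exp(-3*c/7)


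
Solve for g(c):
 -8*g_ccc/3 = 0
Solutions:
 g(c) = C1 + C2*c + C3*c^2


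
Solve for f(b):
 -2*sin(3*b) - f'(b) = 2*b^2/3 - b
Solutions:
 f(b) = C1 - 2*b^3/9 + b^2/2 + 2*cos(3*b)/3


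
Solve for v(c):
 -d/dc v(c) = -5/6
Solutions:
 v(c) = C1 + 5*c/6


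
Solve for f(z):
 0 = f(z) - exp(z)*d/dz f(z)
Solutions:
 f(z) = C1*exp(-exp(-z))


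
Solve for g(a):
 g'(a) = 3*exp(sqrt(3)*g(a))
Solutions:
 g(a) = sqrt(3)*(2*log(-1/(C1 + 3*a)) - log(3))/6


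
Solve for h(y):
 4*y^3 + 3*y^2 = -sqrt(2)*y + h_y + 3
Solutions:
 h(y) = C1 + y^4 + y^3 + sqrt(2)*y^2/2 - 3*y


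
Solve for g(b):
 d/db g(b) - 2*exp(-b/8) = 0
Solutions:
 g(b) = C1 - 16*exp(-b/8)


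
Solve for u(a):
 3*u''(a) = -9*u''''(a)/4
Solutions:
 u(a) = C1 + C2*a + C3*sin(2*sqrt(3)*a/3) + C4*cos(2*sqrt(3)*a/3)


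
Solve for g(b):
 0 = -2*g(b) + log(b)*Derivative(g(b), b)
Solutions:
 g(b) = C1*exp(2*li(b))


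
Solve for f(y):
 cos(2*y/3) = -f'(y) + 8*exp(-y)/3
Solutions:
 f(y) = C1 - 3*sin(2*y/3)/2 - 8*exp(-y)/3


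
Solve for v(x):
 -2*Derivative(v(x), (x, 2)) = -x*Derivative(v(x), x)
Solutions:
 v(x) = C1 + C2*erfi(x/2)


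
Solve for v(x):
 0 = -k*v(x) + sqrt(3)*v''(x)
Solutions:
 v(x) = C1*exp(-3^(3/4)*sqrt(k)*x/3) + C2*exp(3^(3/4)*sqrt(k)*x/3)


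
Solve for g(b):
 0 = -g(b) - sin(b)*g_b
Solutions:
 g(b) = C1*sqrt(cos(b) + 1)/sqrt(cos(b) - 1)


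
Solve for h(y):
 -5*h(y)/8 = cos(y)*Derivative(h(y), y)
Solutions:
 h(y) = C1*(sin(y) - 1)^(5/16)/(sin(y) + 1)^(5/16)


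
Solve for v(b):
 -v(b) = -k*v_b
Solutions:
 v(b) = C1*exp(b/k)


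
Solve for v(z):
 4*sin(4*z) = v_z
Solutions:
 v(z) = C1 - cos(4*z)


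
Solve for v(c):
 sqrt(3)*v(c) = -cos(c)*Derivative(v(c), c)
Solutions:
 v(c) = C1*(sin(c) - 1)^(sqrt(3)/2)/(sin(c) + 1)^(sqrt(3)/2)


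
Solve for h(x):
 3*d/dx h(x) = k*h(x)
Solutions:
 h(x) = C1*exp(k*x/3)


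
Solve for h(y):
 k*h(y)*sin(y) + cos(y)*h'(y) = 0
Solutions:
 h(y) = C1*exp(k*log(cos(y)))


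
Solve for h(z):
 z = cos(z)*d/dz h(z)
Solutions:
 h(z) = C1 + Integral(z/cos(z), z)


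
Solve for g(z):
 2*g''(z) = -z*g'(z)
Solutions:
 g(z) = C1 + C2*erf(z/2)


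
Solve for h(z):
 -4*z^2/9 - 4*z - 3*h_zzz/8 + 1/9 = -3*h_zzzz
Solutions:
 h(z) = C1 + C2*z + C3*z^2 + C4*exp(z/8) - 8*z^5/405 - 100*z^4/81 - 3196*z^3/81


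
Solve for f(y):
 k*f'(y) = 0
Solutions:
 f(y) = C1


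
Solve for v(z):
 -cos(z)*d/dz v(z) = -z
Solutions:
 v(z) = C1 + Integral(z/cos(z), z)


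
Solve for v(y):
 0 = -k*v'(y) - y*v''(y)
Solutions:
 v(y) = C1 + y^(1 - re(k))*(C2*sin(log(y)*Abs(im(k))) + C3*cos(log(y)*im(k)))


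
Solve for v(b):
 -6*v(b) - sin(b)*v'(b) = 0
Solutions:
 v(b) = C1*(cos(b)^3 + 3*cos(b)^2 + 3*cos(b) + 1)/(cos(b)^3 - 3*cos(b)^2 + 3*cos(b) - 1)


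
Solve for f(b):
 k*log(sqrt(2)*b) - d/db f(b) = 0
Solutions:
 f(b) = C1 + b*k*log(b) - b*k + b*k*log(2)/2


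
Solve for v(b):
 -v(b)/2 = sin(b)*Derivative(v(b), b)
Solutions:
 v(b) = C1*(cos(b) + 1)^(1/4)/(cos(b) - 1)^(1/4)


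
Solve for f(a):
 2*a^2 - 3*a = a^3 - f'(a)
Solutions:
 f(a) = C1 + a^4/4 - 2*a^3/3 + 3*a^2/2


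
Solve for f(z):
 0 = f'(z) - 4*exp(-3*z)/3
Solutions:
 f(z) = C1 - 4*exp(-3*z)/9


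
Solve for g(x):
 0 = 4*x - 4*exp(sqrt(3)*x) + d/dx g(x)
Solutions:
 g(x) = C1 - 2*x^2 + 4*sqrt(3)*exp(sqrt(3)*x)/3


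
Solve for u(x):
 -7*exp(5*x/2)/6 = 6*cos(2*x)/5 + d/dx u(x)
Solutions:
 u(x) = C1 - 7*exp(5*x/2)/15 - 3*sin(2*x)/5


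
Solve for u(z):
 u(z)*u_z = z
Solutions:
 u(z) = -sqrt(C1 + z^2)
 u(z) = sqrt(C1 + z^2)


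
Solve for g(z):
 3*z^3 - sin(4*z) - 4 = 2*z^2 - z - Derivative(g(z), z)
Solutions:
 g(z) = C1 - 3*z^4/4 + 2*z^3/3 - z^2/2 + 4*z - cos(4*z)/4


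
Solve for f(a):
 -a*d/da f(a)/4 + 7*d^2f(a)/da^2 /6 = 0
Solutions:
 f(a) = C1 + C2*erfi(sqrt(21)*a/14)


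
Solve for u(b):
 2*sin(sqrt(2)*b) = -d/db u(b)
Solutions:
 u(b) = C1 + sqrt(2)*cos(sqrt(2)*b)


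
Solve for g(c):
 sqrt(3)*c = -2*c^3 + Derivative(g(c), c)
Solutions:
 g(c) = C1 + c^4/2 + sqrt(3)*c^2/2


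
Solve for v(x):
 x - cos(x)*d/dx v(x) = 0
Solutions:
 v(x) = C1 + Integral(x/cos(x), x)


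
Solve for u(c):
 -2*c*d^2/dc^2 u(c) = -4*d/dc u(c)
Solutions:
 u(c) = C1 + C2*c^3


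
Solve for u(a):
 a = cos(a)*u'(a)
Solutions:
 u(a) = C1 + Integral(a/cos(a), a)


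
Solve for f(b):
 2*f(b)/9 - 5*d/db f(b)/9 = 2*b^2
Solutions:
 f(b) = C1*exp(2*b/5) + 9*b^2 + 45*b + 225/2


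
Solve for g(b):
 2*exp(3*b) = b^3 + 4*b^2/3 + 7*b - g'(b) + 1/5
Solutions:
 g(b) = C1 + b^4/4 + 4*b^3/9 + 7*b^2/2 + b/5 - 2*exp(3*b)/3


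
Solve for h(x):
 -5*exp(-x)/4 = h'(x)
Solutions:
 h(x) = C1 + 5*exp(-x)/4


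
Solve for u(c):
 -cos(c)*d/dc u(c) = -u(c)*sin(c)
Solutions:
 u(c) = C1/cos(c)


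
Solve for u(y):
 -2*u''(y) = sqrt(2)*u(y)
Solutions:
 u(y) = C1*sin(2^(3/4)*y/2) + C2*cos(2^(3/4)*y/2)


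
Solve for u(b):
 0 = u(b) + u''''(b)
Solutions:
 u(b) = (C1*sin(sqrt(2)*b/2) + C2*cos(sqrt(2)*b/2))*exp(-sqrt(2)*b/2) + (C3*sin(sqrt(2)*b/2) + C4*cos(sqrt(2)*b/2))*exp(sqrt(2)*b/2)


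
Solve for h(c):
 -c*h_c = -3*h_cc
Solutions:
 h(c) = C1 + C2*erfi(sqrt(6)*c/6)


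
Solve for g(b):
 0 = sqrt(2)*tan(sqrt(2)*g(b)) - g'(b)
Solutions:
 g(b) = sqrt(2)*(pi - asin(C1*exp(2*b)))/2
 g(b) = sqrt(2)*asin(C1*exp(2*b))/2


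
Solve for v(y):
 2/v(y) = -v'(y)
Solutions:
 v(y) = -sqrt(C1 - 4*y)
 v(y) = sqrt(C1 - 4*y)


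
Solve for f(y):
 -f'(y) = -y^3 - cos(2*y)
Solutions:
 f(y) = C1 + y^4/4 + sin(2*y)/2


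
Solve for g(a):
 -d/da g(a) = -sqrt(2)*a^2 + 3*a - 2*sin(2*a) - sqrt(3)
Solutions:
 g(a) = C1 + sqrt(2)*a^3/3 - 3*a^2/2 + sqrt(3)*a - cos(2*a)


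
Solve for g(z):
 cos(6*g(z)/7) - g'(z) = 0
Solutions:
 -z - 7*log(sin(6*g(z)/7) - 1)/12 + 7*log(sin(6*g(z)/7) + 1)/12 = C1


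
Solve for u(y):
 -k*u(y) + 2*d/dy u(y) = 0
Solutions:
 u(y) = C1*exp(k*y/2)


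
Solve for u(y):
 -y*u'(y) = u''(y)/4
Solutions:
 u(y) = C1 + C2*erf(sqrt(2)*y)


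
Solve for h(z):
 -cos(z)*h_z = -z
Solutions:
 h(z) = C1 + Integral(z/cos(z), z)


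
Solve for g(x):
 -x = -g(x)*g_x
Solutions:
 g(x) = -sqrt(C1 + x^2)
 g(x) = sqrt(C1 + x^2)


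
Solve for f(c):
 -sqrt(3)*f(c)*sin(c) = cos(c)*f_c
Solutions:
 f(c) = C1*cos(c)^(sqrt(3))


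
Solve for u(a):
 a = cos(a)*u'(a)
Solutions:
 u(a) = C1 + Integral(a/cos(a), a)


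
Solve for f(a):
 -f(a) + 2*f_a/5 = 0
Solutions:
 f(a) = C1*exp(5*a/2)


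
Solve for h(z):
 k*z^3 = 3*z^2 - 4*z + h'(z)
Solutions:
 h(z) = C1 + k*z^4/4 - z^3 + 2*z^2


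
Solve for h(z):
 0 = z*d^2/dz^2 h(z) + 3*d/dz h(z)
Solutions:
 h(z) = C1 + C2/z^2


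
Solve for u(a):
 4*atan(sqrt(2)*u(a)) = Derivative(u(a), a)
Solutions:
 Integral(1/atan(sqrt(2)*_y), (_y, u(a))) = C1 + 4*a


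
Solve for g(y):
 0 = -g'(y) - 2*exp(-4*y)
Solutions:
 g(y) = C1 + exp(-4*y)/2


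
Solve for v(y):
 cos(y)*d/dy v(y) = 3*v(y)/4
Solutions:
 v(y) = C1*(sin(y) + 1)^(3/8)/(sin(y) - 1)^(3/8)


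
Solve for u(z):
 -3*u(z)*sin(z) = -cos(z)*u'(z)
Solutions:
 u(z) = C1/cos(z)^3


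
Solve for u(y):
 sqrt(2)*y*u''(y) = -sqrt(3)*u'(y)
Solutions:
 u(y) = C1 + C2*y^(1 - sqrt(6)/2)


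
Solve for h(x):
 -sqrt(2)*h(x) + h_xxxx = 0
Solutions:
 h(x) = C1*exp(-2^(1/8)*x) + C2*exp(2^(1/8)*x) + C3*sin(2^(1/8)*x) + C4*cos(2^(1/8)*x)


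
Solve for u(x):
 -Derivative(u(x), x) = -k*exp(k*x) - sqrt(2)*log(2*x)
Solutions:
 u(x) = C1 + sqrt(2)*x*log(x) + sqrt(2)*x*(-1 + log(2)) + exp(k*x)


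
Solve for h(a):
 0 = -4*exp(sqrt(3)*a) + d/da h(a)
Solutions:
 h(a) = C1 + 4*sqrt(3)*exp(sqrt(3)*a)/3


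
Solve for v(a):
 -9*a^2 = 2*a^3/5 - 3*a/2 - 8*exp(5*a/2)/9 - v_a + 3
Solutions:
 v(a) = C1 + a^4/10 + 3*a^3 - 3*a^2/4 + 3*a - 16*exp(5*a/2)/45


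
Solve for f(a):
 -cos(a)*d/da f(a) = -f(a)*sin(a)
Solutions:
 f(a) = C1/cos(a)


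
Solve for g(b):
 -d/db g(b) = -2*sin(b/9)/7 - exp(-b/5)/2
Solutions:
 g(b) = C1 - 18*cos(b/9)/7 - 5*exp(-b/5)/2


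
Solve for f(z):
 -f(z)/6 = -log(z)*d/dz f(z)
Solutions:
 f(z) = C1*exp(li(z)/6)


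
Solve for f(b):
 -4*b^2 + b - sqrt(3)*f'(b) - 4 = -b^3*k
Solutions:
 f(b) = C1 + sqrt(3)*b^4*k/12 - 4*sqrt(3)*b^3/9 + sqrt(3)*b^2/6 - 4*sqrt(3)*b/3


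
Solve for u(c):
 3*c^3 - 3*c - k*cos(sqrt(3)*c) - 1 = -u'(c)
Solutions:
 u(c) = C1 - 3*c^4/4 + 3*c^2/2 + c + sqrt(3)*k*sin(sqrt(3)*c)/3


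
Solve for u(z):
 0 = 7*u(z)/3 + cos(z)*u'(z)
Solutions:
 u(z) = C1*(sin(z) - 1)^(7/6)/(sin(z) + 1)^(7/6)


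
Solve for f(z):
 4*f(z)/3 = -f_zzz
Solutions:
 f(z) = C3*exp(-6^(2/3)*z/3) + (C1*sin(2^(2/3)*3^(1/6)*z/2) + C2*cos(2^(2/3)*3^(1/6)*z/2))*exp(6^(2/3)*z/6)


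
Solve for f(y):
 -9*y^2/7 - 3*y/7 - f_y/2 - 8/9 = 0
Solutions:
 f(y) = C1 - 6*y^3/7 - 3*y^2/7 - 16*y/9


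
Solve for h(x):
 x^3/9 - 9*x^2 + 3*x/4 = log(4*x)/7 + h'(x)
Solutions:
 h(x) = C1 + x^4/36 - 3*x^3 + 3*x^2/8 - x*log(x)/7 - 2*x*log(2)/7 + x/7


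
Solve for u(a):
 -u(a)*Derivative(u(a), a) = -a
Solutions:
 u(a) = -sqrt(C1 + a^2)
 u(a) = sqrt(C1 + a^2)


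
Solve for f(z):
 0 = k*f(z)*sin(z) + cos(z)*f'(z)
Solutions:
 f(z) = C1*exp(k*log(cos(z)))


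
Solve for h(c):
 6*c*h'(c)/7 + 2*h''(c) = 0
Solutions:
 h(c) = C1 + C2*erf(sqrt(42)*c/14)


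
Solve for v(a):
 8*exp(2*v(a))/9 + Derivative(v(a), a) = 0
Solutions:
 v(a) = log(-1/(C1 - 8*a))/2 - log(2)/2 + log(3)
 v(a) = log(-sqrt(1/(C1 + 8*a))) - log(2)/2 + log(3)


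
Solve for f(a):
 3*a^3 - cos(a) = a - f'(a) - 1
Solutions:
 f(a) = C1 - 3*a^4/4 + a^2/2 - a + sin(a)


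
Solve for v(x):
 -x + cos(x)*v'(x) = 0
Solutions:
 v(x) = C1 + Integral(x/cos(x), x)


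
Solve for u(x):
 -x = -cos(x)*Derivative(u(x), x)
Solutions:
 u(x) = C1 + Integral(x/cos(x), x)
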